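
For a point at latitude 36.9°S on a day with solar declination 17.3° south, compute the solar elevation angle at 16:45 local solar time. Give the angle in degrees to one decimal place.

25.1°

Hour angle H = 15° × (16.75 − 12) = 71.25°.
cos θ_z = sin φ sin δ + cos φ cos δ cos H = (-0.6004)(-0.2974) + (0.7997)(0.9548)(0.3214) = 0.4240.
θ_z = arccos(0.4240) = 64.91°, so the elevation is 90° − 64.91° = 25.09°.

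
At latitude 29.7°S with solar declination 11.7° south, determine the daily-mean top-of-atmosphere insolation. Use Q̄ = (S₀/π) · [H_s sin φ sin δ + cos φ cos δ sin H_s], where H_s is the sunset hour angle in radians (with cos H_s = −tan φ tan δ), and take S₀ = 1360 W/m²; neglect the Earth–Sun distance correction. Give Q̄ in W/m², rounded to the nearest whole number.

cos H_s = −tan(-29.7°) · tan(-11.7°) = -0.1181, so H_s = arccos(-0.1181) = 96.78°. In radians, H_s = 1.6891.
H_s sin φ sin δ = 1.6891 × -0.4955 × -0.2028 = 0.1697.
cos φ cos δ sin H_s = 0.8686 × 0.9792 × 0.9930 = 0.8446.
Q̄ = (1360/π) × (0.1697 + 0.8446) = 432.90 × 1.0143 = 439.09 W/m².

439 W/m²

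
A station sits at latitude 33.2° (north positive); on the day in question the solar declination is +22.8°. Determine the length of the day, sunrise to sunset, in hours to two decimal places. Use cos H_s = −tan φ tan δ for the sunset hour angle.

14.13 hours

−tan φ tan δ = −(0.6544)(0.4204) = -0.2751; H_s = arccos(-0.2751) = 105.97°.
Day length = 2 H_s / 15° h⁻¹ = 211.94° / 15 = 14.129 h.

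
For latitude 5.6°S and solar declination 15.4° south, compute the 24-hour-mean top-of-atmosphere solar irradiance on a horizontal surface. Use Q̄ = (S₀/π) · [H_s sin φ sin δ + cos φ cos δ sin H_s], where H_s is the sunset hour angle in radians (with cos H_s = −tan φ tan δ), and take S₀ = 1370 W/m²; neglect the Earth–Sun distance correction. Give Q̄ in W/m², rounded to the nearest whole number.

The sunset hour angle satisfies cos H_s = −tan φ tan δ = -0.0270, giving H_s = 91.55°. In radians, H_s = 1.5978.
H_s sin φ sin δ = 1.5978 × -0.0976 × -0.2656 = 0.0414.
cos φ cos δ sin H_s = 0.9952 × 0.9641 × 0.9996 = 0.9591.
Q̄ = (1370/π) × (0.0414 + 0.9591) = 436.08 × 1.0005 = 436.30 W/m².

436 W/m²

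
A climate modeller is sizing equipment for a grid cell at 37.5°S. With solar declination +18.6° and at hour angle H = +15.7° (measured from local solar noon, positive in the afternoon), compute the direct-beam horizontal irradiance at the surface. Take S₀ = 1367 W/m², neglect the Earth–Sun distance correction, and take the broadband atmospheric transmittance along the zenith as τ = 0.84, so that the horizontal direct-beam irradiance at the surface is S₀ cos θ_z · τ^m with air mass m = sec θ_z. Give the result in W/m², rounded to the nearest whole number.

521 W/m²

With φ = -37.5°, δ = 18.6°, H = 15.70°: sin φ sin δ = -0.1942, cos φ cos δ cos H = 0.7239, so cos θ_z = 0.5297.
Air mass m = 1/cos θ_z = 1/0.5297 = 1.888; τ^m = 0.84^1.888 = 0.7195.
Surface direct beam = 1367 × 0.5297 × 0.7195 = 520.99 W/m².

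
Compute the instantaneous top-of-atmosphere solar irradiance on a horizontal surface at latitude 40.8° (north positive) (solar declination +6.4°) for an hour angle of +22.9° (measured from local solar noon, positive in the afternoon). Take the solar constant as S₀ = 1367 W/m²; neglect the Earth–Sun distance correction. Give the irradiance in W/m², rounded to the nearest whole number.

With φ = 40.8°, δ = 6.4°, H = 22.90°: sin φ sin δ = 0.0728, cos φ cos δ cos H = 0.6930, so cos θ_z = 0.7658.
Top-of-atmosphere irradiance = S₀ cos θ_z = 1367 × 0.7658 = 1046.85 W/m².

1047 W/m²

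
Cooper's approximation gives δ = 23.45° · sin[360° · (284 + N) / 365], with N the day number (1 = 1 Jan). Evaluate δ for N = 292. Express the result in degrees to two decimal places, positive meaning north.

360 × (284 + 292) / 365 = 568.110°; sin(568.110°) = -0.4712.
δ = 23.45 × -0.4712 = -11.050° ≈ -11.05°.

-11.05°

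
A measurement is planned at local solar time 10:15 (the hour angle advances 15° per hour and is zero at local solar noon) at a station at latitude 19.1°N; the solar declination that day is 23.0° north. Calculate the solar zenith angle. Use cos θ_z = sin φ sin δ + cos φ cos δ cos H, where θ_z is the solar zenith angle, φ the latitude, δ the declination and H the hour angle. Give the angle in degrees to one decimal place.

24.8°

Hour angle H = 15° × (10.25 − 12) = -26.25°.
With φ = 19.1°, δ = 23.0°, H = -26.25°: sin φ sin δ = 0.1279, cos φ cos δ cos H = 0.7801, so cos θ_z = 0.9080.
θ_z = arccos(0.9080) = 24.77°.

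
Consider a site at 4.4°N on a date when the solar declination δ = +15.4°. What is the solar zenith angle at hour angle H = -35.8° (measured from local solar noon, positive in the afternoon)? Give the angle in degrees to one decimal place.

36.9°

With φ = 4.4°, δ = 15.4°, H = -35.80°: sin φ sin δ = 0.0204, cos φ cos δ cos H = 0.7796, so cos θ_z = 0.8000.
θ_z = arccos(0.8000) = 36.87°.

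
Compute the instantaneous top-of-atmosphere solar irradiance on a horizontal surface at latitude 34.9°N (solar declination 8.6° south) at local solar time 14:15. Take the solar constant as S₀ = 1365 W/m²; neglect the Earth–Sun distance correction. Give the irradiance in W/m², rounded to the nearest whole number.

Hour angle H = 15° × (14.25 − 12) = 33.75°.
cos θ_z = sin φ sin δ + cos φ cos δ cos H = (0.5721)(-0.1495) + (0.8202)(0.9888)(0.8315) = 0.5888.
Top-of-atmosphere irradiance = S₀ cos θ_z = 1365 × 0.5888 = 803.71 W/m².

804 W/m²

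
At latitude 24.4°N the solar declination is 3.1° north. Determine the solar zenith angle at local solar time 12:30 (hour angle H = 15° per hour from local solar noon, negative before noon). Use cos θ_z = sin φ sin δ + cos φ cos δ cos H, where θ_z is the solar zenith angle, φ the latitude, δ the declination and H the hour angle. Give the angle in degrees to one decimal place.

Hour angle H = 15° × (12.5 − 12) = 7.50°.
cos θ_z = sin φ sin δ + cos φ cos δ cos H = (0.4131)(0.0541) + (0.9107)(0.9985)(0.9914) = 0.9239.
θ_z = arccos(0.9239) = 22.50°.

22.5°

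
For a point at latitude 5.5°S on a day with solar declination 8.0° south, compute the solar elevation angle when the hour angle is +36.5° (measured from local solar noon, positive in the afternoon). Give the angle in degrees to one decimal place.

53.7°

cos θ_z = sin(-5.5°) sin(-8.0°) + cos(-5.5°) cos(-8.0°) cos(36.50°) = 0.0133 + 0.7924 = 0.8057.
θ_z = arccos(0.8057) = 36.32°, so the elevation is 90° − 36.32° = 53.68°.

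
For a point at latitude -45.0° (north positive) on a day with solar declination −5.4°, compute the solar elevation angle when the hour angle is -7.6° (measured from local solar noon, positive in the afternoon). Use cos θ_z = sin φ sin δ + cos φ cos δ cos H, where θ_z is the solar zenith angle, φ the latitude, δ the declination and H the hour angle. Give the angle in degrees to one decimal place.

49.8°

With φ = -45.0°, δ = -5.4°, H = -7.60°: sin φ sin δ = 0.0665, cos φ cos δ cos H = 0.6978, so cos θ_z = 0.7643.
θ_z = arccos(0.7643) = 40.16°, so the elevation is 90° − 40.16° = 49.84°.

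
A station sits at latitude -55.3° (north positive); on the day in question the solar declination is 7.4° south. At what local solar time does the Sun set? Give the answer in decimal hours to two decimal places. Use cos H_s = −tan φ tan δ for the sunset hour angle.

cos H_s = −tan(-55.3°) · tan(-7.4°) = -0.1876, so H_s = arccos(-0.1876) = 100.81°.
Sunset is at 12 + H_s/15 = 12 + 6.721 = 18.721 h local solar time.

18.72 h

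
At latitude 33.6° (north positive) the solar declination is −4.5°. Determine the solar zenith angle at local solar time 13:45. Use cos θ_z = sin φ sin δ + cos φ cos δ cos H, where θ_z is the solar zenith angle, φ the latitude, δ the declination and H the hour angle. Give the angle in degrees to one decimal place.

Hour angle H = 15° × (13.75 − 12) = 26.25°.
cos θ_z = sin φ sin δ + cos φ cos δ cos H = (0.5534)(-0.0785) + (0.8329)(0.9969)(0.8969) = 0.7013.
θ_z = arccos(0.7013) = 45.47°.

45.5°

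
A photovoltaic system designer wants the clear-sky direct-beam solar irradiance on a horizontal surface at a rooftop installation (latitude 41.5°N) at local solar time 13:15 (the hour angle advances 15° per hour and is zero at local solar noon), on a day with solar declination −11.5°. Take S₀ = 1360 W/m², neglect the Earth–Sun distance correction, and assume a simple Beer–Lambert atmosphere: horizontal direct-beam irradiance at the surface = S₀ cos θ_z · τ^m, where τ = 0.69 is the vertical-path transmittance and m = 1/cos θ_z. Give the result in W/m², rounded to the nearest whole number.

396 W/m²

Hour angle H = 15° × (13.25 − 12) = 18.75°.
cos θ_z = sin(41.5°) sin(-11.5°) + cos(41.5°) cos(-11.5°) cos(18.75°) = -0.1321 + 0.6950 = 0.5629.
Air mass m = 1/cos θ_z = 1/0.5629 = 1.777; τ^m = 0.69^1.777 = 0.5172.
Surface direct beam = 1360 × 0.5629 × 0.5172 = 395.94 W/m².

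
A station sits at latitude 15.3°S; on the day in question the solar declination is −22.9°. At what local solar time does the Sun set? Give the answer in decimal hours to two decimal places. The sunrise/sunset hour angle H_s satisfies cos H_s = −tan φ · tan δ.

−tan φ tan δ = −(-0.2736)(-0.4224) = -0.1156; H_s = arccos(-0.1156) = 96.64°.
Sunset is at 12 + H_s/15 = 12 + 6.443 = 18.443 h local solar time.

18.44 h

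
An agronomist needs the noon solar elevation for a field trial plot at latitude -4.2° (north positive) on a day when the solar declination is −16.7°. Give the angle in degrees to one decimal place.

77.5°

At local solar noon the hour angle is zero, so the elevation is 90° − |φ − δ| = 90° − |-4.2° − (-16.7°)| = 90° − 12.5° = 77.5°.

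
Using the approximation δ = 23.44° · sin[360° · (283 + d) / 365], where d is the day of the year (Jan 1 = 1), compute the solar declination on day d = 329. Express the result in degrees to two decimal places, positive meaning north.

360 × (283 + 329) / 365 = 603.616°; sin(603.616°) = -0.8958.
δ = 23.44 × -0.8958 = -20.998° ≈ -21.00°.

-21.00°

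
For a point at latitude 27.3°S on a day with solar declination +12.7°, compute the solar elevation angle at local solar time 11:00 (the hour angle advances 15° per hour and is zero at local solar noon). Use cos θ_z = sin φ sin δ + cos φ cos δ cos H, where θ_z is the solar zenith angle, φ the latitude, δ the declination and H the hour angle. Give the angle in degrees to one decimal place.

47.4°

Hour angle H = 15° × (11 − 12) = -15.00°.
cos θ_z = sin φ sin δ + cos φ cos δ cos H = (-0.4586)(0.2198) + (0.8886)(0.9755)(0.9659) = 0.7365.
θ_z = arccos(0.7365) = 42.57°, so the elevation is 90° − 42.57° = 47.43°.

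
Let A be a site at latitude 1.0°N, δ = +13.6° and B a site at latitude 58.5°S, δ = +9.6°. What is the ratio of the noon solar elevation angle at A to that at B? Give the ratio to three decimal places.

A: 90° − |1.0 − (13.6)| = 77.40°.
B: 90° − |-58.5 − (9.6)| = 21.90°.
Ratio A/B = 77.4000 / 21.9000 = 3.5342.

3.534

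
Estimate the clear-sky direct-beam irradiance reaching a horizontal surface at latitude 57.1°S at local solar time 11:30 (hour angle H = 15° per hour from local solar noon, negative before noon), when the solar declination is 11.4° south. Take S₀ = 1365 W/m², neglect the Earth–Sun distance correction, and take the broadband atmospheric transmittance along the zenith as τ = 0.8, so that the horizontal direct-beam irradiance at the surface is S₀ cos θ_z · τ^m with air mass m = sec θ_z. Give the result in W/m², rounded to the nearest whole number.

687 W/m²

Hour angle H = 15° × (11.5 − 12) = -7.50°.
With φ = -57.1°, δ = -11.4°, H = -7.50°: sin φ sin δ = 0.1660, cos φ cos δ cos H = 0.5279, so cos θ_z = 0.6939.
Air mass m = 1/cos θ_z = 1/0.6939 = 1.441; τ^m = 0.8^1.441 = 0.7250.
Surface direct beam = 1365 × 0.6939 × 0.7250 = 686.70 W/m².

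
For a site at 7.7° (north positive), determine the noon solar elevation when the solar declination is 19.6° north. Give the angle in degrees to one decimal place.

At local solar noon the hour angle is zero, so the elevation is 90° − |φ − δ| = 90° − |7.7° − (19.6°)| = 90° − 11.9° = 78.1°.

78.1°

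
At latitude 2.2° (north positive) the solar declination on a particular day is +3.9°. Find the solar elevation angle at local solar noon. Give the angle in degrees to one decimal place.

88.3°

At local solar noon the hour angle is zero, so the elevation is 90° − |φ − δ| = 90° − |2.2° − (3.9°)| = 90° − 1.7° = 88.3°.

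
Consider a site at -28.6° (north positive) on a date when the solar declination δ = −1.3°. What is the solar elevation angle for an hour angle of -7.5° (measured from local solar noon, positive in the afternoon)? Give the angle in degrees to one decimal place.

61.8°

With φ = -28.6°, δ = -1.3°, H = -7.50°: sin φ sin δ = 0.0109, cos φ cos δ cos H = 0.8702, so cos θ_z = 0.8811.
θ_z = arccos(0.8811) = 28.22°, so the elevation is 90° − 28.22° = 61.78°.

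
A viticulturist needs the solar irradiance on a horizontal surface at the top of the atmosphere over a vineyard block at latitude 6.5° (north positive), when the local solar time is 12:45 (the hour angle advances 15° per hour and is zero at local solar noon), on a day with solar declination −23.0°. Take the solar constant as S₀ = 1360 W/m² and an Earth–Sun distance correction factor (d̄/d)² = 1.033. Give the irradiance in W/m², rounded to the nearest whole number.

Hour angle H = 15° × (12.75 − 12) = 11.25°.
With φ = 6.5°, δ = -23.0°, H = 11.25°: sin φ sin δ = -0.0442, cos φ cos δ cos H = 0.8970, so cos θ_z = 0.8528.
Top-of-atmosphere irradiance = S₀ (d̄/d)² cos θ_z = 1360 × 1.033 × 0.8528 = 1198.08 W/m².

1198 W/m²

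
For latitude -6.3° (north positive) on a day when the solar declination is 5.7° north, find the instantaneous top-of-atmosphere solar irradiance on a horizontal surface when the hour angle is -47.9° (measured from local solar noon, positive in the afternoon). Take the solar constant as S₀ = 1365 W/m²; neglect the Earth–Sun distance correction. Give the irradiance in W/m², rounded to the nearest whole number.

cos θ_z = sin φ sin δ + cos φ cos δ cos H = (-0.1097)(0.0993) + (0.9940)(0.9951)(0.6704) = 0.6522.
Top-of-atmosphere irradiance = S₀ cos θ_z = 1365 × 0.6522 = 890.25 W/m².

890 W/m²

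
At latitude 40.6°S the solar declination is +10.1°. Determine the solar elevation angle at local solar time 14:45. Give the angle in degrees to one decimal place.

Hour angle H = 15° × (14.75 − 12) = 41.25°.
With φ = -40.6°, δ = 10.1°, H = 41.25°: sin φ sin δ = -0.1141, cos φ cos δ cos H = 0.5620, so cos θ_z = 0.4479.
θ_z = arccos(0.4479) = 63.39°, so the elevation is 90° − 63.39° = 26.61°.

26.6°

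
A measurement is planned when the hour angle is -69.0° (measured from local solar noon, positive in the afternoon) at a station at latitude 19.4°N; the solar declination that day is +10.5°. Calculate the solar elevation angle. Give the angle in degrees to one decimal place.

With φ = 19.4°, δ = 10.5°, H = -69.00°: sin φ sin δ = 0.0605, cos φ cos δ cos H = 0.3324, so cos θ_z = 0.3929.
θ_z = arccos(0.3929) = 66.86°, so the elevation is 90° − 66.86° = 23.14°.

23.1°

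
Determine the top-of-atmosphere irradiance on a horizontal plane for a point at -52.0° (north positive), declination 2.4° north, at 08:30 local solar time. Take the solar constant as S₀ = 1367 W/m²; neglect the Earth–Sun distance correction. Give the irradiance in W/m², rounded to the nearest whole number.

Hour angle H = 15° × (8.5 − 12) = -52.50°.
With φ = -52.0°, δ = 2.4°, H = -52.50°: sin φ sin δ = -0.0330, cos φ cos δ cos H = 0.3745, so cos θ_z = 0.3415.
Top-of-atmosphere irradiance = S₀ cos θ_z = 1367 × 0.3415 = 466.83 W/m².

467 W/m²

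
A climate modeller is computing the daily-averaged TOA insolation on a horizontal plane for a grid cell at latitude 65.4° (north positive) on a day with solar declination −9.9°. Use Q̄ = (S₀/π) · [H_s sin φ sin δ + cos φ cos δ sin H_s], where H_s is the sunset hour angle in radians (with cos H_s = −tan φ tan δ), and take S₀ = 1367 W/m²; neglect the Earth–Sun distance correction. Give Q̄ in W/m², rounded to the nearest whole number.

cos H_s = −tan(65.4°) · tan(-9.9°) = 0.3812, so H_s = arccos(0.3812) = 67.59°. In radians, H_s = 1.1797.
H_s sin φ sin δ = 1.1797 × 0.9092 × -0.1719 = -0.1844.
cos φ cos δ sin H_s = 0.4163 × 0.9851 × 0.9245 = 0.3791.
Q̄ = (1367/π) × (-0.1844 + 0.3791) = 435.13 × 0.1947 = 84.72 W/m².

85 W/m²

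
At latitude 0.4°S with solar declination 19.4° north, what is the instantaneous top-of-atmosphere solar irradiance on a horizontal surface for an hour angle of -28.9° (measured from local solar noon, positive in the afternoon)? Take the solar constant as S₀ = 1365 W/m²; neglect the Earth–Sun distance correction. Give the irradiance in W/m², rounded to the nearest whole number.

With φ = -0.4°, δ = 19.4°, H = -28.90°: sin φ sin δ = -0.0023, cos φ cos δ cos H = 0.8257, so cos θ_z = 0.8234.
Top-of-atmosphere irradiance = S₀ cos θ_z = 1365 × 0.8234 = 1123.94 W/m².

1124 W/m²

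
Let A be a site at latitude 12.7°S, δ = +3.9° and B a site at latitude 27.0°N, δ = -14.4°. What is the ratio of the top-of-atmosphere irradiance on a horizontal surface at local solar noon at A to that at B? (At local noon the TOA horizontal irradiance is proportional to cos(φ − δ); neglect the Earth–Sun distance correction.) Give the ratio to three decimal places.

1.278

A: cos θ_z = cos(-12.7° − (3.9°)) = 0.9583.
B: cos θ_z = cos(27.0° − (-14.4°)) = 0.7501.
Ratio A/B = 0.9583 / 0.7501 = 1.2776.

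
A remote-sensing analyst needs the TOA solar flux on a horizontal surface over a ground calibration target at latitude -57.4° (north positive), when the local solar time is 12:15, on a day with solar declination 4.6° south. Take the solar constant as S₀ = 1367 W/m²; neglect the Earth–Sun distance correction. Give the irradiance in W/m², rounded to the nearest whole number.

825 W/m²

Hour angle H = 15° × (12.25 − 12) = 3.75°.
With φ = -57.4°, δ = -4.6°, H = 3.75°: sin φ sin δ = 0.0676, cos φ cos δ cos H = 0.5359, so cos θ_z = 0.6035.
Top-of-atmosphere irradiance = S₀ cos θ_z = 1367 × 0.6035 = 824.98 W/m².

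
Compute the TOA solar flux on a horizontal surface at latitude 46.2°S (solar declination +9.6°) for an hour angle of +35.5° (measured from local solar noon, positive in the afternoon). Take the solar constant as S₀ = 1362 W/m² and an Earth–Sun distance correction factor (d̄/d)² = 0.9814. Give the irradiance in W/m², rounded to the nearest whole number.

582 W/m²

cos θ_z = sin φ sin δ + cos φ cos δ cos H = (-0.7218)(0.1668) + (0.6921)(0.9860)(0.8141) = 0.4352.
Top-of-atmosphere irradiance = S₀ (d̄/d)² cos θ_z = 1362 × 0.9814 × 0.4352 = 581.72 W/m².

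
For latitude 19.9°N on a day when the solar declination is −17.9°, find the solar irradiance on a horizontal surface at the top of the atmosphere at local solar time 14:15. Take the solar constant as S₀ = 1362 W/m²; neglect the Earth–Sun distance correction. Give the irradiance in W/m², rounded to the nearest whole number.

Hour angle H = 15° × (14.25 − 12) = 33.75°.
With φ = 19.9°, δ = -17.9°, H = 33.75°: sin φ sin δ = -0.1046, cos φ cos δ cos H = 0.7440, so cos θ_z = 0.6394.
Top-of-atmosphere irradiance = S₀ cos θ_z = 1362 × 0.6394 = 870.86 W/m².

871 W/m²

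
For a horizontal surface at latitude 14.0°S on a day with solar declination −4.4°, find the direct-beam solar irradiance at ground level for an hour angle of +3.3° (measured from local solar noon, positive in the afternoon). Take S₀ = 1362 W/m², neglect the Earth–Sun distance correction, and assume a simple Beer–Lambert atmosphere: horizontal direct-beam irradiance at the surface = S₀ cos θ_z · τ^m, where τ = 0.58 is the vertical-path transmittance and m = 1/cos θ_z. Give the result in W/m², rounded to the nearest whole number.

771 W/m²

With φ = -14.0°, δ = -4.4°, H = 3.30°: sin φ sin δ = 0.0186, cos φ cos δ cos H = 0.9658, so cos θ_z = 0.9844.
Air mass m = 1/cos θ_z = 1/0.9844 = 1.016; τ^m = 0.58^1.016 = 0.5750.
Surface direct beam = 1362 × 0.9844 × 0.5750 = 770.93 W/m².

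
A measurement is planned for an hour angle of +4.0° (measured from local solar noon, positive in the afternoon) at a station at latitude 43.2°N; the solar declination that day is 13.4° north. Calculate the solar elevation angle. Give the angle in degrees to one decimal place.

60.0°

cos θ_z = sin(43.2°) sin(13.4°) + cos(43.2°) cos(13.4°) cos(4.00°) = 0.1586 + 0.7074 = 0.8660.
θ_z = arccos(0.8660) = 30.00°, so the elevation is 90° − 30.00° = 60.00°.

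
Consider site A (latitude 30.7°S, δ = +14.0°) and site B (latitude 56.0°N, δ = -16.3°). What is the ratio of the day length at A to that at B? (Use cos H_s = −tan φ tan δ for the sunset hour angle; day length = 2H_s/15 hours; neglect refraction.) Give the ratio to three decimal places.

1.267

A: H_s = arccos(−tan -30.7° · tan 14.0°) = 81.49°, so 2H_s/15 = 10.8653 h.
B: H_s = arccos(−tan 56.0° · tan -16.3°) = 64.31°, so 2H_s/15 = 8.5747 h.
Ratio A/B = 10.8653 / 8.5747 = 1.2671.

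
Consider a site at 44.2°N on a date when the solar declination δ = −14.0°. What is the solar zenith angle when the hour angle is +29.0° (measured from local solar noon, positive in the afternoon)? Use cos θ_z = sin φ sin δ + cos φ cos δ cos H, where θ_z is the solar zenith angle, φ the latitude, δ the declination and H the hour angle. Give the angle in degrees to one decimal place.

63.9°

With φ = 44.2°, δ = -14.0°, H = 29.00°: sin φ sin δ = -0.1687, cos φ cos δ cos H = 0.6084, so cos θ_z = 0.4397.
θ_z = arccos(0.4397) = 63.92°.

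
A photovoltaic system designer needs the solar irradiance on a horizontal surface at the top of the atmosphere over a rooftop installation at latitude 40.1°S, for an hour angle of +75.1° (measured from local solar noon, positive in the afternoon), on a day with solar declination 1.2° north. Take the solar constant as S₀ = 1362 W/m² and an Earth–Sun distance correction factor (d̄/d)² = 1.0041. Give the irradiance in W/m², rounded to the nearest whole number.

250 W/m²

cos θ_z = sin(-40.1°) sin(1.2°) + cos(-40.1°) cos(1.2°) cos(75.10°) = -0.0135 + 0.1966 = 0.1831.
Top-of-atmosphere irradiance = S₀ (d̄/d)² cos θ_z = 1362 × 1.0041 × 0.1831 = 250.40 W/m².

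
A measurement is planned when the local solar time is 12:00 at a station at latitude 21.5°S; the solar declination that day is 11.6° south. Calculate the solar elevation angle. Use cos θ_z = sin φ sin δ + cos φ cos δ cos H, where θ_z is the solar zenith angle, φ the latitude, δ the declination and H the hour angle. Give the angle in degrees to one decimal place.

80.1°

Hour angle H = 15° × (12 − 12) = 0.00°.
With φ = -21.5°, δ = -11.6°, H = 0.00°: sin φ sin δ = 0.0737, cos φ cos δ cos H = 0.9114, so cos θ_z = 0.9851.
θ_z = arccos(0.9851) = 9.90°, so the elevation is 90° − 9.90° = 80.10°.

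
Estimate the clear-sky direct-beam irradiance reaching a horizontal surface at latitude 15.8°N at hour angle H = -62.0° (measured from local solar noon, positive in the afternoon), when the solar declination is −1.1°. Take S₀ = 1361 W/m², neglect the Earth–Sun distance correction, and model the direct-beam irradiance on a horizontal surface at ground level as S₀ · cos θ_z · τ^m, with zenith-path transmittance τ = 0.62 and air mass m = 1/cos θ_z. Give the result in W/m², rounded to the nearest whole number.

cos θ_z = sin φ sin δ + cos φ cos δ cos H = (0.2723)(-0.0192) + (0.9622)(0.9998)(0.4695) = 0.4464.
Air mass m = 1/cos θ_z = 1/0.4464 = 2.240; τ^m = 0.62^2.240 = 0.3427.
Surface direct beam = 1361 × 0.4464 × 0.3427 = 208.21 W/m².

208 W/m²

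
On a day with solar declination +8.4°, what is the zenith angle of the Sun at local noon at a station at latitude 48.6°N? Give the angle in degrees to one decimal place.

At local solar noon the hour angle is zero, so the zenith angle is |φ − δ| = |48.6° − (8.4°)| = 40.2°.

40.2°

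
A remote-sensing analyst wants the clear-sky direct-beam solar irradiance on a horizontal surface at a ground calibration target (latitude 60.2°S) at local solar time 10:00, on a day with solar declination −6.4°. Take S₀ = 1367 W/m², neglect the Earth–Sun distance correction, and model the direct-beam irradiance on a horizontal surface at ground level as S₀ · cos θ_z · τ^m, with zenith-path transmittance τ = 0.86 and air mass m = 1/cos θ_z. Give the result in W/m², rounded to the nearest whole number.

538 W/m²

Hour angle H = 15° × (10 − 12) = -30.00°.
cos θ_z = sin φ sin δ + cos φ cos δ cos H = (-0.8678)(-0.1115) + (0.4970)(0.9938)(0.8660) = 0.5245.
Air mass m = 1/cos θ_z = 1/0.5245 = 1.907; τ^m = 0.86^1.907 = 0.7500.
Surface direct beam = 1367 × 0.5245 × 0.7500 = 537.74 W/m².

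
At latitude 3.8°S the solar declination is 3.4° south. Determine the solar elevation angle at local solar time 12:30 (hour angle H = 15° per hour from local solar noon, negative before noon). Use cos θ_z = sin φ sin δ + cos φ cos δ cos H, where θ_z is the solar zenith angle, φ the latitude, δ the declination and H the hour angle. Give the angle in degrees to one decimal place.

Hour angle H = 15° × (12.5 − 12) = 7.50°.
cos θ_z = sin(-3.8°) sin(-3.4°) + cos(-3.8°) cos(-3.4°) cos(7.50°) = 0.0039 + 0.9875 = 0.9914.
θ_z = arccos(0.9914) = 7.52°, so the elevation is 90° − 7.52° = 82.48°.

82.5°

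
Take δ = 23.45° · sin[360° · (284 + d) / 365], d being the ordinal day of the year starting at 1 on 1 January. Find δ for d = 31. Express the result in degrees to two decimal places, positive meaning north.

360 × (284 + 31) / 365 = 310.685°; sin(310.685°) = -0.7583.
δ = 23.45 × -0.7583 = -17.782° ≈ -17.78°.

-17.78°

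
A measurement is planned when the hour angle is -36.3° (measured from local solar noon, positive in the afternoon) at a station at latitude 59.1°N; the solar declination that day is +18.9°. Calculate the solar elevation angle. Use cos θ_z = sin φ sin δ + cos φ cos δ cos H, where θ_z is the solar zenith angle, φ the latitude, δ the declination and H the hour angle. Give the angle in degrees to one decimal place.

cos θ_z = sin(59.1°) sin(18.9°) + cos(59.1°) cos(18.9°) cos(-36.30°) = 0.2779 + 0.3916 = 0.6695.
θ_z = arccos(0.6695) = 47.97°, so the elevation is 90° − 47.97° = 42.03°.

42.0°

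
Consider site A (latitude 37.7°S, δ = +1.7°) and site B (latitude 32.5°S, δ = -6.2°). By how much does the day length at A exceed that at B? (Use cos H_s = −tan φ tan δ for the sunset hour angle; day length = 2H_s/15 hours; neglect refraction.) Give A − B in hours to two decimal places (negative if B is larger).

A: H_s = arccos(−tan -37.7° · tan 1.7°) = 88.69°, so 2H_s/15 = 11.8253 h.
B: H_s = arccos(−tan -32.5° · tan -6.2°) = 93.97°, so 2H_s/15 = 12.5293 h.
A − B = 11.8253 − 12.5293 = -0.7040 h.

-0.70 h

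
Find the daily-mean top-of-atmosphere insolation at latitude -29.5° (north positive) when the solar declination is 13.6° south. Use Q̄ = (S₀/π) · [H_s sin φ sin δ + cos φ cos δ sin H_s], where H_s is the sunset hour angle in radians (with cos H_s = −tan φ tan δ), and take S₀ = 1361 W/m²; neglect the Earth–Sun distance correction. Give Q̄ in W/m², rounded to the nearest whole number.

cos H_s = −tan(-29.5°) · tan(-13.6°) = -0.1369, so H_s = arccos(-0.1369) = 97.87°. In radians, H_s = 1.7082.
H_s sin φ sin δ = 1.7082 × -0.4924 × -0.2351 = 0.1977.
cos φ cos δ sin H_s = 0.8704 × 0.9720 × 0.9906 = 0.8381.
Q̄ = (1361/π) × (0.1977 + 0.8381) = 433.22 × 1.0358 = 448.73 W/m².

449 W/m²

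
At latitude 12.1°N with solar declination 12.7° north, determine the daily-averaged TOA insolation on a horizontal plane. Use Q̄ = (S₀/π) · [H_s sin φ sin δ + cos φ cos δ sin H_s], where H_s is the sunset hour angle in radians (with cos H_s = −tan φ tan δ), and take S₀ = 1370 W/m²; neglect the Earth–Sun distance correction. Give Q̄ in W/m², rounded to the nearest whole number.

The sunset hour angle satisfies cos H_s = −tan φ tan δ = -0.0483, giving H_s = 92.77°. In radians, H_s = 1.6191.
H_s sin φ sin δ = 1.6191 × 0.2096 × 0.2198 = 0.0746.
cos φ cos δ sin H_s = 0.9778 × 0.9755 × 0.9988 = 0.9527.
Q̄ = (1370/π) × (0.0746 + 0.9527) = 436.08 × 1.0273 = 447.98 W/m².

448 W/m²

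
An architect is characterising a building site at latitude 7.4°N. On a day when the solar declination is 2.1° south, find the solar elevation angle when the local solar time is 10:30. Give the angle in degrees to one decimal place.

65.6°

Hour angle H = 15° × (10.5 − 12) = -22.50°.
cos θ_z = sin φ sin δ + cos φ cos δ cos H = (0.1288)(-0.0366) + (0.9917)(0.9993)(0.9239) = 0.9109.
θ_z = arccos(0.9109) = 24.37°, so the elevation is 90° − 24.37° = 65.63°.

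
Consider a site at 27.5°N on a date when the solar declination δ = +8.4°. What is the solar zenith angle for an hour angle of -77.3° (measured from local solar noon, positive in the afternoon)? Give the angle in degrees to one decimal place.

74.9°

cos θ_z = sin φ sin δ + cos φ cos δ cos H = (0.4617)(0.1461) + (0.8870)(0.9893)(0.2198) = 0.2603.
θ_z = arccos(0.2603) = 74.91°.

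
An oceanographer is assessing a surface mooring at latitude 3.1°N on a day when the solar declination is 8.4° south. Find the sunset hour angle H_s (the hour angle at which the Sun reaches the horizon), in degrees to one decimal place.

89.5°

cos H_s = −tan(3.1°) · tan(-8.4°) = 0.0080, so H_s = arccos(0.0080) = 89.54°.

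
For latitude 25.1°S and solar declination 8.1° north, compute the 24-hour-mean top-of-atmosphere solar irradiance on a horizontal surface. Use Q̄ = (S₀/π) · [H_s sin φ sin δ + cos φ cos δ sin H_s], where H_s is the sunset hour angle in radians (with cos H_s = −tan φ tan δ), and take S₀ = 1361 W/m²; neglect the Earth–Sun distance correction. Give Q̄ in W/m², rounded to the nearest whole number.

−tan φ tan δ = −(-0.4684)(0.1423) = 0.0667; H_s = arccos(0.0667) = 86.18°. In radians, H_s = 1.5041.
H_s sin φ sin δ = 1.5041 × -0.4242 × 0.1409 = -0.0899.
cos φ cos δ sin H_s = 0.9056 × 0.9900 × 0.9978 = 0.8946.
Q̄ = (1361/π) × (-0.0899 + 0.8946) = 433.22 × 0.8047 = 348.61 W/m².

349 W/m²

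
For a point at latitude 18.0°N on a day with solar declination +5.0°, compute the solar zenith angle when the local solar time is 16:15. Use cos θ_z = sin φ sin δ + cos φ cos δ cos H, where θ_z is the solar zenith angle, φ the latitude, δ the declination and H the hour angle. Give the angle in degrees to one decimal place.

Hour angle H = 15° × (16.25 − 12) = 63.75°.
cos θ_z = sin φ sin δ + cos φ cos δ cos H = (0.3090)(0.0872) + (0.9511)(0.9962)(0.4423) = 0.4460.
θ_z = arccos(0.4460) = 63.51°.

63.5°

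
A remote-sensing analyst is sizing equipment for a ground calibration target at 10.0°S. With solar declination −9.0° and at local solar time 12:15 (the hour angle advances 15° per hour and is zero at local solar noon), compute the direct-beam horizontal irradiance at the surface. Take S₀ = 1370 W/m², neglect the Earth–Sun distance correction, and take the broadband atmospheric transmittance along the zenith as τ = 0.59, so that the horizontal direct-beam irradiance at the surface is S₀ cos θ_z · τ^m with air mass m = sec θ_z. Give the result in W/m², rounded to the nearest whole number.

806 W/m²

Hour angle H = 15° × (12.25 − 12) = 3.75°.
cos θ_z = sin(-10.0°) sin(-9.0°) + cos(-10.0°) cos(-9.0°) cos(3.75°) = 0.0272 + 0.9706 = 0.9978.
Air mass m = 1/cos θ_z = 1/0.9978 = 1.002; τ^m = 0.59^1.002 = 0.5894.
Surface direct beam = 1370 × 0.9978 × 0.5894 = 805.70 W/m².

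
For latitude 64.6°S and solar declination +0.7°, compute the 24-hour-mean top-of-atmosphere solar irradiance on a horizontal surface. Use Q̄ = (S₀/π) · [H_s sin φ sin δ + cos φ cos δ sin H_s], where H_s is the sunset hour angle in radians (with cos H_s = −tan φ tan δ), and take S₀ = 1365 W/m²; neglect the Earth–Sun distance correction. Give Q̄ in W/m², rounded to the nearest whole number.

179 W/m²

The sunset hour angle satisfies cos H_s = −tan φ tan δ = 0.0257, giving H_s = 88.53°. In radians, H_s = 1.5451.
H_s sin φ sin δ = 1.5451 × -0.9033 × 0.0122 = -0.0170.
cos φ cos δ sin H_s = 0.4289 × 0.9999 × 0.9997 = 0.4287.
Q̄ = (1365/π) × (-0.0170 + 0.4287) = 434.49 × 0.4117 = 178.88 W/m².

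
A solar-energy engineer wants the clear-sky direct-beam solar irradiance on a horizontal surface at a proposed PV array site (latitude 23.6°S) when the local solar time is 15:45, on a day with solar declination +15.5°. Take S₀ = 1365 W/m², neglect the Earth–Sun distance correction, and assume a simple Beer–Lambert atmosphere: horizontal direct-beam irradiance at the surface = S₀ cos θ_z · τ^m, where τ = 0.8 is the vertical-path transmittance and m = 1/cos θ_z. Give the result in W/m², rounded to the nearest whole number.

293 W/m²

Hour angle H = 15° × (15.75 − 12) = 56.25°.
cos θ_z = sin φ sin δ + cos φ cos δ cos H = (-0.4003)(0.2672) + (0.9164)(0.9636)(0.5556) = 0.3837.
Air mass m = 1/cos θ_z = 1/0.3837 = 2.606; τ^m = 0.8^2.606 = 0.5591.
Surface direct beam = 1365 × 0.3837 × 0.5591 = 292.83 W/m².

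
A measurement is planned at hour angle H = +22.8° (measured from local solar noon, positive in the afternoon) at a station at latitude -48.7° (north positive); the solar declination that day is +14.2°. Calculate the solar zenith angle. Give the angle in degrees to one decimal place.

With φ = -48.7°, δ = 14.2°, H = 22.80°: sin φ sin δ = -0.1843, cos φ cos δ cos H = 0.5898, so cos θ_z = 0.4055.
θ_z = arccos(0.4055) = 66.08°.

66.1°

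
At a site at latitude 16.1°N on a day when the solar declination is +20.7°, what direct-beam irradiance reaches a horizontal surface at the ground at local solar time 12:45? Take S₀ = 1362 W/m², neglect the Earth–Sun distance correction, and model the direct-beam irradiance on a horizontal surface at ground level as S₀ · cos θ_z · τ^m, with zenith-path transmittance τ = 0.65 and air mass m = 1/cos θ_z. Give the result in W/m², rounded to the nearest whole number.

859 W/m²

Hour angle H = 15° × (12.75 − 12) = 11.25°.
cos θ_z = sin φ sin δ + cos φ cos δ cos H = (0.2773)(0.3535) + (0.9608)(0.9354)(0.9808) = 0.9795.
Air mass m = 1/cos θ_z = 1/0.9795 = 1.021; τ^m = 0.65^1.021 = 0.6441.
Surface direct beam = 1362 × 0.9795 × 0.6441 = 859.28 W/m².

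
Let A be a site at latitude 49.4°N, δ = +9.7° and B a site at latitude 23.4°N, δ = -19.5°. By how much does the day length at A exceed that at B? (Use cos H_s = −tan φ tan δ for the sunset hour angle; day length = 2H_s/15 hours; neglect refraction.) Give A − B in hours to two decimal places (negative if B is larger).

+2.71 h

A: H_s = arccos(−tan 49.4° · tan 9.7°) = 101.50°, so 2H_s/15 = 13.5333 h.
B: H_s = arccos(−tan 23.4° · tan -19.5°) = 81.19°, so 2H_s/15 = 10.8253 h.
A − B = 13.5333 − 10.8253 = 2.7080 h.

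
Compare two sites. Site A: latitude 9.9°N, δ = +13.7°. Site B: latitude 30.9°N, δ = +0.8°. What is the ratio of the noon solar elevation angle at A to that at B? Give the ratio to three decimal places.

1.439

A: 90° − |9.9 − (13.7)| = 86.20°.
B: 90° − |30.9 − (0.8)| = 59.90°.
Ratio A/B = 86.2000 / 59.9000 = 1.4391.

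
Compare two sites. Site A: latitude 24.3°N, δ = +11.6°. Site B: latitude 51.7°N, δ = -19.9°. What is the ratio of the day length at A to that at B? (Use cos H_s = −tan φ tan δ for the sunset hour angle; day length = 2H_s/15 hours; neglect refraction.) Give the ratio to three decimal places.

A: H_s = arccos(−tan 24.3° · tan 11.6°) = 95.32°, so 2H_s/15 = 12.7093 h.
B: H_s = arccos(−tan 51.7° · tan -19.9°) = 62.72°, so 2H_s/15 = 8.3627 h.
Ratio A/B = 12.7093 / 8.3627 = 1.5198.

1.520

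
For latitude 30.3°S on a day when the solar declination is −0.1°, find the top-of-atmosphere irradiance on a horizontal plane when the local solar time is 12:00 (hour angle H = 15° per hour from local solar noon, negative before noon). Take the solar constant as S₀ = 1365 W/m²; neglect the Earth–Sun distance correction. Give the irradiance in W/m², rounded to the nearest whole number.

Hour angle H = 15° × (12 − 12) = 0.00°.
cos θ_z = sin φ sin δ + cos φ cos δ cos H = (-0.5045)(-0.0017) + (0.8634)(1.0000)(1.0000) = 0.8643.
Top-of-atmosphere irradiance = S₀ cos θ_z = 1365 × 0.8643 = 1179.77 W/m².

1180 W/m²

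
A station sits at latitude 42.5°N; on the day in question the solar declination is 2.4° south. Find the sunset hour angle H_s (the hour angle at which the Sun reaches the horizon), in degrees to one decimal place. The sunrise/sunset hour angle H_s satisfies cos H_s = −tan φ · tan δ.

The sunset hour angle satisfies cos H_s = −tan φ tan δ = 0.0384, giving H_s = 87.80°.

87.8°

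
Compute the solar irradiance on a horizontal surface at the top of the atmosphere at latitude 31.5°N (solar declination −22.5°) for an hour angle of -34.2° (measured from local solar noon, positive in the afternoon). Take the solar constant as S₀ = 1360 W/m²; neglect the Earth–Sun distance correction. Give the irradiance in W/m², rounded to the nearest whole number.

614 W/m²

cos θ_z = sin φ sin δ + cos φ cos δ cos H = (0.5225)(-0.3827) + (0.8526)(0.9239)(0.8271) = 0.4516.
Top-of-atmosphere irradiance = S₀ cos θ_z = 1360 × 0.4516 = 614.18 W/m².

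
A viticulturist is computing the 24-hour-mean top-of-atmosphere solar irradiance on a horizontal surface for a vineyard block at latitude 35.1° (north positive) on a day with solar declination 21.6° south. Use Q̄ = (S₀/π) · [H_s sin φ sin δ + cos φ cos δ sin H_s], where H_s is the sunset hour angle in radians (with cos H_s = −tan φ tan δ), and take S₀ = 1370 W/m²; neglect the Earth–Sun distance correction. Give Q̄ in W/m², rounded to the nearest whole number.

200 W/m²

−tan φ tan δ = −(0.7028)(-0.3959) = 0.2782; H_s = arccos(0.2782) = 73.85°. In radians, H_s = 1.2889.
H_s sin φ sin δ = 1.2889 × 0.5750 × -0.3681 = -0.2728.
cos φ cos δ sin H_s = 0.8181 × 0.9298 × 0.9605 = 0.7306.
Q̄ = (1370/π) × (-0.2728 + 0.7306) = 436.08 × 0.4578 = 199.64 W/m².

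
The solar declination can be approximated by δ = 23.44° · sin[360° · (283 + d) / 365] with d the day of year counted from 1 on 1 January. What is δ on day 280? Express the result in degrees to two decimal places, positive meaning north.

360 × (283 + 280) / 365 = 555.288°; sin(555.288°) = -0.2637.
δ = 23.44 × -0.2637 = -6.181° ≈ -6.18°.

-6.18°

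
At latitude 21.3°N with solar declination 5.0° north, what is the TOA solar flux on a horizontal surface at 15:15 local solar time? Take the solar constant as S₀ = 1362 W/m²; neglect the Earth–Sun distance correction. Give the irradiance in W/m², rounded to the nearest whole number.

877 W/m²

Hour angle H = 15° × (15.25 − 12) = 48.75°.
cos θ_z = sin(21.3°) sin(5.0°) + cos(21.3°) cos(5.0°) cos(48.75°) = 0.0317 + 0.6120 = 0.6437.
Top-of-atmosphere irradiance = S₀ cos θ_z = 1362 × 0.6437 = 876.72 W/m².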